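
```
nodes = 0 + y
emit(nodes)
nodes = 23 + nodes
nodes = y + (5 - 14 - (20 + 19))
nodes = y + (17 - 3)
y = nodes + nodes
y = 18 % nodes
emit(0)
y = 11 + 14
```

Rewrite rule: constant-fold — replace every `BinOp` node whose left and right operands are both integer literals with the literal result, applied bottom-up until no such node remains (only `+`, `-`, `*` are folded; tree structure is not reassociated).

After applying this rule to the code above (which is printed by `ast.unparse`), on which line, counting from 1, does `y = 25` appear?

Transformed code:
nodes = 0 + y
emit(nodes)
nodes = 23 + nodes
nodes = y + -48
nodes = y + 14
y = nodes + nodes
y = 18 % nodes
emit(0)
y = 25

9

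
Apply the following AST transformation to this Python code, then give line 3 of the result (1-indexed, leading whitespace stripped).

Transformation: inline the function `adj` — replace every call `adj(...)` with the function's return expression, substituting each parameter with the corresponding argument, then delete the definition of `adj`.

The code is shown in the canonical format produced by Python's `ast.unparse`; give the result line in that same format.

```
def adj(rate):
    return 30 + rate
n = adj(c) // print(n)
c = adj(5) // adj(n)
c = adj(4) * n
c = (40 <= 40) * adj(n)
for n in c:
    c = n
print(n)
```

c = (30 + 4) * n

Transformed code:
n = (30 + c) // print(n)
c = (30 + 5) // (30 + n)
c = (30 + 4) * n
c = (40 <= 40) * (30 + n)
for n in c:
    c = n
print(n)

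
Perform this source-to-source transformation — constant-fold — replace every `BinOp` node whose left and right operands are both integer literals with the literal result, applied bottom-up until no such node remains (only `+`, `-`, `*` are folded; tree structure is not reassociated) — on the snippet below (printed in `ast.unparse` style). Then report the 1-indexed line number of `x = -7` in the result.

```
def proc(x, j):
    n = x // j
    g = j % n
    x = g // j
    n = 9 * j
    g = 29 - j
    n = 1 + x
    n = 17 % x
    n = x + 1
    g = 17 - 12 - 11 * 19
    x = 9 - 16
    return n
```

Transformed code:
def proc(x, j):
    n = x // j
    g = j % n
    x = g // j
    n = 9 * j
    g = 29 - j
    n = 1 + x
    n = 17 % x
    n = x + 1
    g = -204
    x = -7
    return n

11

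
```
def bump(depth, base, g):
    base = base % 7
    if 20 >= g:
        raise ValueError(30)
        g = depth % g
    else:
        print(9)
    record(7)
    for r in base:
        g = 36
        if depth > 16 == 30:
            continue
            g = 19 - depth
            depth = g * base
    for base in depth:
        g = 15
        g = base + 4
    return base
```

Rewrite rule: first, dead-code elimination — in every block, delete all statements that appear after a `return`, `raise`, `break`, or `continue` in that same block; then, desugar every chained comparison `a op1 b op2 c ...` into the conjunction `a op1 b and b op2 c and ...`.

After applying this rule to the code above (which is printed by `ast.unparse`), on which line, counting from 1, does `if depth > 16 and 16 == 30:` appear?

Transformed code:
def bump(depth, base, g):
    base = base % 7
    if 20 >= g:
        raise ValueError(30)
    else:
        print(9)
    record(7)
    for r in base:
        g = 36
        if depth > 16 and 16 == 30:
            continue
    for base in depth:
        g = 15
        g = base + 4
    return base

10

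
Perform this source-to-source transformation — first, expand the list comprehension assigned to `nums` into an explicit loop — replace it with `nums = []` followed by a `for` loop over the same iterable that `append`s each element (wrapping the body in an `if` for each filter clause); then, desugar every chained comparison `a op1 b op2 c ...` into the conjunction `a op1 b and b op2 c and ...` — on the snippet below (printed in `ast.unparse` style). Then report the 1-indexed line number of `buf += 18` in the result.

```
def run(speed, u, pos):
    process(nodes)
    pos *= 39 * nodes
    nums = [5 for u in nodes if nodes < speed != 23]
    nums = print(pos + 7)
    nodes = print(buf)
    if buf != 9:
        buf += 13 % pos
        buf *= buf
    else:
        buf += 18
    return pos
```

Transformed code:
def run(speed, u, pos):
    process(nodes)
    pos *= 39 * nodes
    nums = []
    for u in nodes:
        if nodes < speed and speed != 23:
            nums.append(5)
    nums = print(pos + 7)
    nodes = print(buf)
    if buf != 9:
        buf += 13 % pos
        buf *= buf
    else:
        buf += 18
    return pos

14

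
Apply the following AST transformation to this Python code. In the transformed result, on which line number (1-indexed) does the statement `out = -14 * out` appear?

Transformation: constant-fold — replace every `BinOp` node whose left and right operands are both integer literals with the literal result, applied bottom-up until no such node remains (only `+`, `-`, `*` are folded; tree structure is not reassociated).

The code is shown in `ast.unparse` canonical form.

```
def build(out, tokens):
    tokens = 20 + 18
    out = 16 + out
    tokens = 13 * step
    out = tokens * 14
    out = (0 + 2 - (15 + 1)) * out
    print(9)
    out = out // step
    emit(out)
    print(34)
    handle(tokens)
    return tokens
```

Transformed code:
def build(out, tokens):
    tokens = 38
    out = 16 + out
    tokens = 13 * step
    out = tokens * 14
    out = -14 * out
    print(9)
    out = out // step
    emit(out)
    print(34)
    handle(tokens)
    return tokens

6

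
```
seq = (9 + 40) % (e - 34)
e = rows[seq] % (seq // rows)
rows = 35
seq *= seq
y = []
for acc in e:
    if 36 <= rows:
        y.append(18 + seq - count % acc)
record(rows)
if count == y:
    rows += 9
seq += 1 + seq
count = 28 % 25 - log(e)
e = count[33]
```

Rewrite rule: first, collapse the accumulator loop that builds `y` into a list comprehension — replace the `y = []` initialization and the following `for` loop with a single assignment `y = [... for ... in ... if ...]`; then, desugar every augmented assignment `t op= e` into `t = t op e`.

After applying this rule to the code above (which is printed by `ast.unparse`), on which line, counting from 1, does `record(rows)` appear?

Transformed code:
seq = (9 + 40) % (e - 34)
e = rows[seq] % (seq // rows)
rows = 35
seq = seq * seq
y = [18 + seq - count % acc for acc in e if 36 <= rows]
record(rows)
if count == y:
    rows = rows + 9
seq = seq + (1 + seq)
count = 28 % 25 - log(e)
e = count[33]

6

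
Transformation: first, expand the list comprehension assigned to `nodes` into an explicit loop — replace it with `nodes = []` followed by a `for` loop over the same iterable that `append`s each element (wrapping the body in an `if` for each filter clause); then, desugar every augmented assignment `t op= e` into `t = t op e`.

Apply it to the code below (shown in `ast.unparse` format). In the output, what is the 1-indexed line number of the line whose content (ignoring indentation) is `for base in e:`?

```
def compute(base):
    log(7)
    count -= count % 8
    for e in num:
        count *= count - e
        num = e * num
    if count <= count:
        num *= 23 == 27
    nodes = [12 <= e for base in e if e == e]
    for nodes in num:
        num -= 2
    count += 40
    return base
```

Transformed code:
def compute(base):
    log(7)
    count = count - count % 8
    for e in num:
        count = count * (count - e)
        num = e * num
    if count <= count:
        num = num * (23 == 27)
    nodes = []
    for base in e:
        if e == e:
            nodes.append(12 <= e)
    for nodes in num:
        num = num - 2
    count = count + 40
    return base

10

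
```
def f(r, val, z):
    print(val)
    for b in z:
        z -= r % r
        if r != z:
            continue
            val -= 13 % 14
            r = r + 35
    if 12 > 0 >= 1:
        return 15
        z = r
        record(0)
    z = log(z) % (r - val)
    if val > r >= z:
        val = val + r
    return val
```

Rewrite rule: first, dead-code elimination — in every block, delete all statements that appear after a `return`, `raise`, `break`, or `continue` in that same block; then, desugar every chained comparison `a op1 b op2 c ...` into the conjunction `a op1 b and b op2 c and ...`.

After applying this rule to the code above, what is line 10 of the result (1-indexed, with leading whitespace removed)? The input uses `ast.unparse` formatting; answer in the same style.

if val > r and r >= z:

Transformed code:
def f(r, val, z):
    print(val)
    for b in z:
        z -= r % r
        if r != z:
            continue
    if 12 > 0 and 0 >= 1:
        return 15
    z = log(z) % (r - val)
    if val > r and r >= z:
        val = val + r
    return val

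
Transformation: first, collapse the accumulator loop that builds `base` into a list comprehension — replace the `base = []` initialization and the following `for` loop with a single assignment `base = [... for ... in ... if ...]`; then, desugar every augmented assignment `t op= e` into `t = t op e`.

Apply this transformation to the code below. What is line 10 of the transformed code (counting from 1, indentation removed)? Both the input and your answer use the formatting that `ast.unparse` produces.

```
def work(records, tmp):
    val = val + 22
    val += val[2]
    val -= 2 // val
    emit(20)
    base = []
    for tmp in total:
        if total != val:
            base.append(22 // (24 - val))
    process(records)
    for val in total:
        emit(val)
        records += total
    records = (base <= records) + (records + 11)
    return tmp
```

Transformed code:
def work(records, tmp):
    val = val + 22
    val = val + val[2]
    val = val - 2 // val
    emit(20)
    base = [22 // (24 - val) for tmp in total if total != val]
    process(records)
    for val in total:
        emit(val)
        records = records + total
    records = (base <= records) + (records + 11)
    return tmp

records = records + total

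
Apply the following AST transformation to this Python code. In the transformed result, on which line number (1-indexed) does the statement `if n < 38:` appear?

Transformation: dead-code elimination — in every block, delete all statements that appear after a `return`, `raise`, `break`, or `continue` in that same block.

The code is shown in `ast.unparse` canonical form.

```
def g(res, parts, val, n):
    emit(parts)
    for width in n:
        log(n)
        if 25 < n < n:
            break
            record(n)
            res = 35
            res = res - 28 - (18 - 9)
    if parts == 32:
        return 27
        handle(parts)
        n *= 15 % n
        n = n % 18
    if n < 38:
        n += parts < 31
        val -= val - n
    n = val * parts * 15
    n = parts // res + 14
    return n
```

Transformed code:
def g(res, parts, val, n):
    emit(parts)
    for width in n:
        log(n)
        if 25 < n < n:
            break
    if parts == 32:
        return 27
    if n < 38:
        n += parts < 31
        val -= val - n
    n = val * parts * 15
    n = parts // res + 14
    return n

9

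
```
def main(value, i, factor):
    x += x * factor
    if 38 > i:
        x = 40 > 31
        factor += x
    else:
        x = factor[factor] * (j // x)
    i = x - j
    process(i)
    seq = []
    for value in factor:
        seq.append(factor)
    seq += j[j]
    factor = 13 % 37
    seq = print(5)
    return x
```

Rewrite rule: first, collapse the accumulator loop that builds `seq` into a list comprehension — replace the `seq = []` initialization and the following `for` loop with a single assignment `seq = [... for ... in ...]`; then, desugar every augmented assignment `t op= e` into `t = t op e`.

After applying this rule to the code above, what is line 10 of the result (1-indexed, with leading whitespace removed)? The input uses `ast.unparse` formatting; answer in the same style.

Transformed code:
def main(value, i, factor):
    x = x + x * factor
    if 38 > i:
        x = 40 > 31
        factor = factor + x
    else:
        x = factor[factor] * (j // x)
    i = x - j
    process(i)
    seq = [factor for value in factor]
    seq = seq + j[j]
    factor = 13 % 37
    seq = print(5)
    return x

seq = [factor for value in factor]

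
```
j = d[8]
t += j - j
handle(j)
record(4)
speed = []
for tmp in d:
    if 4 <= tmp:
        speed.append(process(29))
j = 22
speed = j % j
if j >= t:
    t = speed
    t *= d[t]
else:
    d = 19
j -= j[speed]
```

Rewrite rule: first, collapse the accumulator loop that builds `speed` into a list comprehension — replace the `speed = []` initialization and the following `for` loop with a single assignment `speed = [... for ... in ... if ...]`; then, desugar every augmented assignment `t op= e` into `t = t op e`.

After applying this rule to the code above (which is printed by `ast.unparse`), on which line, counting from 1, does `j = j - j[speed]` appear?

Transformed code:
j = d[8]
t = t + (j - j)
handle(j)
record(4)
speed = [process(29) for tmp in d if 4 <= tmp]
j = 22
speed = j % j
if j >= t:
    t = speed
    t = t * d[t]
else:
    d = 19
j = j - j[speed]

13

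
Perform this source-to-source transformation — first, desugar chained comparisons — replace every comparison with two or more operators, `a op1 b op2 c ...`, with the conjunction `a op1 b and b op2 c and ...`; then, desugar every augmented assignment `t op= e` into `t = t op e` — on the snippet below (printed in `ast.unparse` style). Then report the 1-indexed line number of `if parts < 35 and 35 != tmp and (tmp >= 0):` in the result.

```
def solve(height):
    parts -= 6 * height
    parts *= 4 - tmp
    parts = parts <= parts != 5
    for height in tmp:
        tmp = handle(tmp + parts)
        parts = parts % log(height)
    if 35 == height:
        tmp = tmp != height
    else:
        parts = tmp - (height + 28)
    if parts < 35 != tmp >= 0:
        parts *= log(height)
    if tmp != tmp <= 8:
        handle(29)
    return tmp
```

12

Transformed code:
def solve(height):
    parts = parts - 6 * height
    parts = parts * (4 - tmp)
    parts = parts <= parts and parts != 5
    for height in tmp:
        tmp = handle(tmp + parts)
        parts = parts % log(height)
    if 35 == height:
        tmp = tmp != height
    else:
        parts = tmp - (height + 28)
    if parts < 35 and 35 != tmp and (tmp >= 0):
        parts = parts * log(height)
    if tmp != tmp and tmp <= 8:
        handle(29)
    return tmp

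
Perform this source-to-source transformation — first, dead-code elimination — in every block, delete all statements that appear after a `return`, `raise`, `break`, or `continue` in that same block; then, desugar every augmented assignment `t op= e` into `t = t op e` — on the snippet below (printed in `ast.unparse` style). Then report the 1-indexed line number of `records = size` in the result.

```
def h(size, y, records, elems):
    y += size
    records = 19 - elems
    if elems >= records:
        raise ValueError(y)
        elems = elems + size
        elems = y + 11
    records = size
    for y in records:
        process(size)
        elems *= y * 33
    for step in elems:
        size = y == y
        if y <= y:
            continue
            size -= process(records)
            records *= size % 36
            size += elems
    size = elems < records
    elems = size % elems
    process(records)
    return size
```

Transformed code:
def h(size, y, records, elems):
    y = y + size
    records = 19 - elems
    if elems >= records:
        raise ValueError(y)
    records = size
    for y in records:
        process(size)
        elems = elems * (y * 33)
    for step in elems:
        size = y == y
        if y <= y:
            continue
    size = elems < records
    elems = size % elems
    process(records)
    return size

6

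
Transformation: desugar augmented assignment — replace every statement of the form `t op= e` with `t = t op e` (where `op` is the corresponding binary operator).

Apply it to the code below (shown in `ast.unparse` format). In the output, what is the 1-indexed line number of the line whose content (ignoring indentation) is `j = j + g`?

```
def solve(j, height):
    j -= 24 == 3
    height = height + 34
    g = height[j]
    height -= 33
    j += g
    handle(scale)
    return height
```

6

Transformed code:
def solve(j, height):
    j = j - (24 == 3)
    height = height + 34
    g = height[j]
    height = height - 33
    j = j + g
    handle(scale)
    return height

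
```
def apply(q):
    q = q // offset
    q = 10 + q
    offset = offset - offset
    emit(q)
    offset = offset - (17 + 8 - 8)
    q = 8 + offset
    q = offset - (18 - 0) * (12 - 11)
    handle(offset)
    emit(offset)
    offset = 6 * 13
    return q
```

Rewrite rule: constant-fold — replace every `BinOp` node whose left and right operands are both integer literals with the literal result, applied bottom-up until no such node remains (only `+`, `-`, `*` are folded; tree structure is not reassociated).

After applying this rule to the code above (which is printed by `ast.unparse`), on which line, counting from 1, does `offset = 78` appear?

Transformed code:
def apply(q):
    q = q // offset
    q = 10 + q
    offset = offset - offset
    emit(q)
    offset = offset - 17
    q = 8 + offset
    q = offset - 18
    handle(offset)
    emit(offset)
    offset = 78
    return q

11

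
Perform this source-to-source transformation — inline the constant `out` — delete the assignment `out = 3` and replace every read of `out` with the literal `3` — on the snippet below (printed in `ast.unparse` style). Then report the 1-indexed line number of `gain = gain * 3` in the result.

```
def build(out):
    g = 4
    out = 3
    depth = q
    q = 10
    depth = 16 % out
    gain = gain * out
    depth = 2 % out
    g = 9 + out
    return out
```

Transformed code:
def build(out):
    g = 4
    depth = q
    q = 10
    depth = 16 % 3
    gain = gain * 3
    depth = 2 % 3
    g = 9 + 3
    return 3

6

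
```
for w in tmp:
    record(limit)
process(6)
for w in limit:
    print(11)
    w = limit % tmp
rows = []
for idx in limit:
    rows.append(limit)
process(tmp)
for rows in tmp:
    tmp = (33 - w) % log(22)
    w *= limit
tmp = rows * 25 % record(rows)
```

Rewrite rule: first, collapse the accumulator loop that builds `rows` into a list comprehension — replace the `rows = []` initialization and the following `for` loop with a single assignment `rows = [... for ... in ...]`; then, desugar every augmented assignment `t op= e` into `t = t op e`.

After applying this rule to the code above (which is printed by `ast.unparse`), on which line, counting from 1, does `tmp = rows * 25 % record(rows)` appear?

Transformed code:
for w in tmp:
    record(limit)
process(6)
for w in limit:
    print(11)
    w = limit % tmp
rows = [limit for idx in limit]
process(tmp)
for rows in tmp:
    tmp = (33 - w) % log(22)
    w = w * limit
tmp = rows * 25 % record(rows)

12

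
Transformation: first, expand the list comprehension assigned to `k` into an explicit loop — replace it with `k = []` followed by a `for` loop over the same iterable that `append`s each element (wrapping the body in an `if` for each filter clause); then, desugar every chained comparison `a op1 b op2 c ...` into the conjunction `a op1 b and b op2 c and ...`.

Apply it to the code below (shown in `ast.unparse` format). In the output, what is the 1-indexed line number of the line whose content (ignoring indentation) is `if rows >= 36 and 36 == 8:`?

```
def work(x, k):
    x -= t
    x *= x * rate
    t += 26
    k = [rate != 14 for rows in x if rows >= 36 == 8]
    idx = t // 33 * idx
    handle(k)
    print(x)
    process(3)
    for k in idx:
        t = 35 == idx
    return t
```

7

Transformed code:
def work(x, k):
    x -= t
    x *= x * rate
    t += 26
    k = []
    for rows in x:
        if rows >= 36 and 36 == 8:
            k.append(rate != 14)
    idx = t // 33 * idx
    handle(k)
    print(x)
    process(3)
    for k in idx:
        t = 35 == idx
    return t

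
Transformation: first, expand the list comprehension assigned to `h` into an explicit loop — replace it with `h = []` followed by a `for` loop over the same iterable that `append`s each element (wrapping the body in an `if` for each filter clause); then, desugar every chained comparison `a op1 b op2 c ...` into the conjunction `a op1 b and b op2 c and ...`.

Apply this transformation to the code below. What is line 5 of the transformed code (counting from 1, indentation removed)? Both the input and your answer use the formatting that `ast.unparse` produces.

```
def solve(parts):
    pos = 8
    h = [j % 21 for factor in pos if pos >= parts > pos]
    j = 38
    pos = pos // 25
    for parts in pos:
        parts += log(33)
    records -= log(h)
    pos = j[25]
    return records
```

if pos >= parts and parts > pos:

Transformed code:
def solve(parts):
    pos = 8
    h = []
    for factor in pos:
        if pos >= parts and parts > pos:
            h.append(j % 21)
    j = 38
    pos = pos // 25
    for parts in pos:
        parts += log(33)
    records -= log(h)
    pos = j[25]
    return records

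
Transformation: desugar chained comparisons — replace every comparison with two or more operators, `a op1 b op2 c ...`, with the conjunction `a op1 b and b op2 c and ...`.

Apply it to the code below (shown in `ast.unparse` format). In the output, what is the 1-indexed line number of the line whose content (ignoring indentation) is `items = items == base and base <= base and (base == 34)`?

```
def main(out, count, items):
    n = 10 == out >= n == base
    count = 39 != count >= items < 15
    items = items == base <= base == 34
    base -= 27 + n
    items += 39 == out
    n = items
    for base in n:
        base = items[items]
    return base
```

4

Transformed code:
def main(out, count, items):
    n = 10 == out and out >= n and (n == base)
    count = 39 != count and count >= items and (items < 15)
    items = items == base and base <= base and (base == 34)
    base -= 27 + n
    items += 39 == out
    n = items
    for base in n:
        base = items[items]
    return base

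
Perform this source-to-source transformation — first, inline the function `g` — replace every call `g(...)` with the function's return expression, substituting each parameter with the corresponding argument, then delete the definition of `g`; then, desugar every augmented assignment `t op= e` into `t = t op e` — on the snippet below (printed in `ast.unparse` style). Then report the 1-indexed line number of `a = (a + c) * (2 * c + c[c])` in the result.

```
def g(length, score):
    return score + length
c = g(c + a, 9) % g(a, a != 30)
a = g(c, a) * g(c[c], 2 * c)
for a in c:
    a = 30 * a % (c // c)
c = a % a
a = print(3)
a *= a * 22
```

2

Transformed code:
c = (9 + (c + a)) % ((a != 30) + a)
a = (a + c) * (2 * c + c[c])
for a in c:
    a = 30 * a % (c // c)
c = a % a
a = print(3)
a = a * (a * 22)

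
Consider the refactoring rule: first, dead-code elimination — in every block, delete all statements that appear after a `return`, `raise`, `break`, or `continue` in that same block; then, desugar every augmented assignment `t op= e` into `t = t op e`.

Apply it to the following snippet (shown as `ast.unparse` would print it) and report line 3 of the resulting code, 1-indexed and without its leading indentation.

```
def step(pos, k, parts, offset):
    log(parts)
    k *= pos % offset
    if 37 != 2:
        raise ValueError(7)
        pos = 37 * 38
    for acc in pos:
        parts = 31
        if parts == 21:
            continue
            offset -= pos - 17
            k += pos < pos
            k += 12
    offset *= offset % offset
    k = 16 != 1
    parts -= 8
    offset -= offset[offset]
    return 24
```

Transformed code:
def step(pos, k, parts, offset):
    log(parts)
    k = k * (pos % offset)
    if 37 != 2:
        raise ValueError(7)
    for acc in pos:
        parts = 31
        if parts == 21:
            continue
    offset = offset * (offset % offset)
    k = 16 != 1
    parts = parts - 8
    offset = offset - offset[offset]
    return 24

k = k * (pos % offset)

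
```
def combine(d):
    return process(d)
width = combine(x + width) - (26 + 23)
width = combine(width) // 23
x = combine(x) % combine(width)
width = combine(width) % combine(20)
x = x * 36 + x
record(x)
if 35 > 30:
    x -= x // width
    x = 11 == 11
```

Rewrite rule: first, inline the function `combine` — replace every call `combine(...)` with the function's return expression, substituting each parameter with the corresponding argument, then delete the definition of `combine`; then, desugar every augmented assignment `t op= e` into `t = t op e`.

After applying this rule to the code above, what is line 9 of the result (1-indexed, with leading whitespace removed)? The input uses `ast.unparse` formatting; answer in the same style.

x = 11 == 11

Transformed code:
width = process(x + width) - (26 + 23)
width = process(width) // 23
x = process(x) % process(width)
width = process(width) % process(20)
x = x * 36 + x
record(x)
if 35 > 30:
    x = x - x // width
    x = 11 == 11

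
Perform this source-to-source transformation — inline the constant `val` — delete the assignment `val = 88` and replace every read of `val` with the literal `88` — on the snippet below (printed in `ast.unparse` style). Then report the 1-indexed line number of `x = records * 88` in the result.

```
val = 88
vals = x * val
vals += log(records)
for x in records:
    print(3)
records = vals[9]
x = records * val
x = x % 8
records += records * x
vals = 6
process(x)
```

6

Transformed code:
vals = x * 88
vals += log(records)
for x in records:
    print(3)
records = vals[9]
x = records * 88
x = x % 8
records += records * x
vals = 6
process(x)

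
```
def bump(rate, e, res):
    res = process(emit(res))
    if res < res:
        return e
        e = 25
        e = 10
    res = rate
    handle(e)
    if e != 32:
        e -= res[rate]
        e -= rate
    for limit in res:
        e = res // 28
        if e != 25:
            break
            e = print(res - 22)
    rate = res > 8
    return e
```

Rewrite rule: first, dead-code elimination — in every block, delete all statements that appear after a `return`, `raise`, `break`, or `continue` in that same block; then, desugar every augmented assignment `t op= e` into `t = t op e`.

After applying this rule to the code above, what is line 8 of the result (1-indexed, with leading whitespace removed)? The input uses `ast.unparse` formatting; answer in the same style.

e = e - res[rate]

Transformed code:
def bump(rate, e, res):
    res = process(emit(res))
    if res < res:
        return e
    res = rate
    handle(e)
    if e != 32:
        e = e - res[rate]
        e = e - rate
    for limit in res:
        e = res // 28
        if e != 25:
            break
    rate = res > 8
    return e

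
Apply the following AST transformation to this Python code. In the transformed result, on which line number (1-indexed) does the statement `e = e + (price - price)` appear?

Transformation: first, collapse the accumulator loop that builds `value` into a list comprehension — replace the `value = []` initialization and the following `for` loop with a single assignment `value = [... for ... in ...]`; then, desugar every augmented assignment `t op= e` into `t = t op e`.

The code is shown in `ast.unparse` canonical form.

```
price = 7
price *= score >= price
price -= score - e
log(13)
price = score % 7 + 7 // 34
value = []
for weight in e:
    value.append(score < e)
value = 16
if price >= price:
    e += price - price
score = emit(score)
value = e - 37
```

Transformed code:
price = 7
price = price * (score >= price)
price = price - (score - e)
log(13)
price = score % 7 + 7 // 34
value = [score < e for weight in e]
value = 16
if price >= price:
    e = e + (price - price)
score = emit(score)
value = e - 37

9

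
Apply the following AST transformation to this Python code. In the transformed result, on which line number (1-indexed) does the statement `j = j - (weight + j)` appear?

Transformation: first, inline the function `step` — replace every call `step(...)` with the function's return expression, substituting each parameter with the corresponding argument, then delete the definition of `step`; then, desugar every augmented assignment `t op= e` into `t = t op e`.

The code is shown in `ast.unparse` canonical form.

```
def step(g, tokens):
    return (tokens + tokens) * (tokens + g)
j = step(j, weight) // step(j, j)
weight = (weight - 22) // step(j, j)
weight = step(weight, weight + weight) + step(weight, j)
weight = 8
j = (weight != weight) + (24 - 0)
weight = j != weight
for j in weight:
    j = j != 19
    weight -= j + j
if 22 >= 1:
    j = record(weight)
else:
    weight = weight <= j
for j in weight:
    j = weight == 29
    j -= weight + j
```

Transformed code:
j = (weight + weight) * (weight + j) // ((j + j) * (j + j))
weight = (weight - 22) // ((j + j) * (j + j))
weight = (weight + weight + (weight + weight)) * (weight + weight + weight) + (j + j) * (j + weight)
weight = 8
j = (weight != weight) + (24 - 0)
weight = j != weight
for j in weight:
    j = j != 19
    weight = weight - (j + j)
if 22 >= 1:
    j = record(weight)
else:
    weight = weight <= j
for j in weight:
    j = weight == 29
    j = j - (weight + j)

16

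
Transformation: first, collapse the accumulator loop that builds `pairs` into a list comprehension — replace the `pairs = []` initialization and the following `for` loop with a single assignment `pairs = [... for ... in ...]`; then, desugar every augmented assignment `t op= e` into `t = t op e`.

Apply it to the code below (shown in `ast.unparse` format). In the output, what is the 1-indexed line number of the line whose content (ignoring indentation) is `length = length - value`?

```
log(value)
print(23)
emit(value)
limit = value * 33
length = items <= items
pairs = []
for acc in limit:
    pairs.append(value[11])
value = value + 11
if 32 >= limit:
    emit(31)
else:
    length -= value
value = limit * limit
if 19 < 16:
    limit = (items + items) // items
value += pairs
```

11

Transformed code:
log(value)
print(23)
emit(value)
limit = value * 33
length = items <= items
pairs = [value[11] for acc in limit]
value = value + 11
if 32 >= limit:
    emit(31)
else:
    length = length - value
value = limit * limit
if 19 < 16:
    limit = (items + items) // items
value = value + pairs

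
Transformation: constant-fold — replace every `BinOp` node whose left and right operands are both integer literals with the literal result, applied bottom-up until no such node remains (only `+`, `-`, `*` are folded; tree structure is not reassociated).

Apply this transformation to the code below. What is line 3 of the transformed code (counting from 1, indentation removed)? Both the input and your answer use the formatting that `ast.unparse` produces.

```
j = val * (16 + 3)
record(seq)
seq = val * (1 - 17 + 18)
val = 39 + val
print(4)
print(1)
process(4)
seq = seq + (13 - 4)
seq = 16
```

seq = val * 2

Transformed code:
j = val * 19
record(seq)
seq = val * 2
val = 39 + val
print(4)
print(1)
process(4)
seq = seq + 9
seq = 16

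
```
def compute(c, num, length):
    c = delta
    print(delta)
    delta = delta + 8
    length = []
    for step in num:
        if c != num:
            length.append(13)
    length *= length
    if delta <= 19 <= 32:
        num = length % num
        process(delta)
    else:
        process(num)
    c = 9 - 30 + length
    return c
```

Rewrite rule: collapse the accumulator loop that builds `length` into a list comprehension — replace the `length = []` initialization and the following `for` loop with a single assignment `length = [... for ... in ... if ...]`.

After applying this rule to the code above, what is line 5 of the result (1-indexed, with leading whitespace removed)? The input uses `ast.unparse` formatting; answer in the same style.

length = [13 for step in num if c != num]

Transformed code:
def compute(c, num, length):
    c = delta
    print(delta)
    delta = delta + 8
    length = [13 for step in num if c != num]
    length *= length
    if delta <= 19 <= 32:
        num = length % num
        process(delta)
    else:
        process(num)
    c = 9 - 30 + length
    return c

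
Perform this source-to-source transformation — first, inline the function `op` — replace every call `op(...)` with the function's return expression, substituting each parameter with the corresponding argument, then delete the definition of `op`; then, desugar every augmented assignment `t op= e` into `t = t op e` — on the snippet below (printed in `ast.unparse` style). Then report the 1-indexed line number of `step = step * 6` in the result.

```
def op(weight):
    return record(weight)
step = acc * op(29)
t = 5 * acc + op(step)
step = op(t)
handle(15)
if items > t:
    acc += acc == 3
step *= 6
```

Transformed code:
step = acc * record(29)
t = 5 * acc + record(step)
step = record(t)
handle(15)
if items > t:
    acc = acc + (acc == 3)
step = step * 6

7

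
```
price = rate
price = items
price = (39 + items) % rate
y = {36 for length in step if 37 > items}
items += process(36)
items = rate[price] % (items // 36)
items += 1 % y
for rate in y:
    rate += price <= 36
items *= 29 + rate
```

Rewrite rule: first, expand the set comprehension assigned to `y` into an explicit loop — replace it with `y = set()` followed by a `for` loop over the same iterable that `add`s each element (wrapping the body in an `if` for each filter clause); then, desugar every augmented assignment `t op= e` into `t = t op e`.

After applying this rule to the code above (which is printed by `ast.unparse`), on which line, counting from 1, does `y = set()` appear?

4

Transformed code:
price = rate
price = items
price = (39 + items) % rate
y = set()
for length in step:
    if 37 > items:
        y.add(36)
items = items + process(36)
items = rate[price] % (items // 36)
items = items + 1 % y
for rate in y:
    rate = rate + (price <= 36)
items = items * (29 + rate)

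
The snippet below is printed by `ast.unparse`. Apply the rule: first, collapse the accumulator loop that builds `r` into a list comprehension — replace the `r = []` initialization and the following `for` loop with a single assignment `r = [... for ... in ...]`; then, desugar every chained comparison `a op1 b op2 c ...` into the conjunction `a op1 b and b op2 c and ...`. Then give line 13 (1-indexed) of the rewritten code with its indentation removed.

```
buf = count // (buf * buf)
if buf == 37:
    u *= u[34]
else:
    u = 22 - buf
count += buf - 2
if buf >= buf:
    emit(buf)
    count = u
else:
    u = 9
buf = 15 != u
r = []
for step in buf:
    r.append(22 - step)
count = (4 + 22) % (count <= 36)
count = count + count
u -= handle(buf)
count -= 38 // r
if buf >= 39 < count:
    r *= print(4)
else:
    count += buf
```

r = [22 - step for step in buf]

Transformed code:
buf = count // (buf * buf)
if buf == 37:
    u *= u[34]
else:
    u = 22 - buf
count += buf - 2
if buf >= buf:
    emit(buf)
    count = u
else:
    u = 9
buf = 15 != u
r = [22 - step for step in buf]
count = (4 + 22) % (count <= 36)
count = count + count
u -= handle(buf)
count -= 38 // r
if buf >= 39 and 39 < count:
    r *= print(4)
else:
    count += buf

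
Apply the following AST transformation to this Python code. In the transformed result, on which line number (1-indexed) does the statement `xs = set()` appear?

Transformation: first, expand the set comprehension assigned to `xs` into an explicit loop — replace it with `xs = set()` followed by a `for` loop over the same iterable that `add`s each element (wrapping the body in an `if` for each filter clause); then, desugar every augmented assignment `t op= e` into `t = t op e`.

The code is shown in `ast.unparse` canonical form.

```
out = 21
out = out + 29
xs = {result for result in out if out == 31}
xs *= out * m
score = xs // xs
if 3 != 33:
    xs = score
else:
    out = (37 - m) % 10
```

3

Transformed code:
out = 21
out = out + 29
xs = set()
for result in out:
    if out == 31:
        xs.add(result)
xs = xs * (out * m)
score = xs // xs
if 3 != 33:
    xs = score
else:
    out = (37 - m) % 10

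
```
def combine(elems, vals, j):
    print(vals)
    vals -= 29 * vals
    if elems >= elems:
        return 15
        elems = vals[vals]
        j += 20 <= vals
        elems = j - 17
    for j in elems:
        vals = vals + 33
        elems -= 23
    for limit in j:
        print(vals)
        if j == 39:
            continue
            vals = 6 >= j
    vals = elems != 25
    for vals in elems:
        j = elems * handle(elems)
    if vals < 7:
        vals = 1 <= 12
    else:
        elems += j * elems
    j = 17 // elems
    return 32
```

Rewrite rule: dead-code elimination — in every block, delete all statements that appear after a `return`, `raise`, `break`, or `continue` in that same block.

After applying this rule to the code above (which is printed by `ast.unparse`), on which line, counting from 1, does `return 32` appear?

21

Transformed code:
def combine(elems, vals, j):
    print(vals)
    vals -= 29 * vals
    if elems >= elems:
        return 15
    for j in elems:
        vals = vals + 33
        elems -= 23
    for limit in j:
        print(vals)
        if j == 39:
            continue
    vals = elems != 25
    for vals in elems:
        j = elems * handle(elems)
    if vals < 7:
        vals = 1 <= 12
    else:
        elems += j * elems
    j = 17 // elems
    return 32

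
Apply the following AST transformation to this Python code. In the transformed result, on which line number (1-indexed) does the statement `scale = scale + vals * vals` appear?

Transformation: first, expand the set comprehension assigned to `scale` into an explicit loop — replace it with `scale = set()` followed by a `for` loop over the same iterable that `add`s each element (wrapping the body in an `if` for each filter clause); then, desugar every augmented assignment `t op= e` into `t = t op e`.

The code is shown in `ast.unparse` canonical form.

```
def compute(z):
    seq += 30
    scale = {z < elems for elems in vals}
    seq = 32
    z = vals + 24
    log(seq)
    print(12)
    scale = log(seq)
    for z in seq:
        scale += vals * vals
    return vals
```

12

Transformed code:
def compute(z):
    seq = seq + 30
    scale = set()
    for elems in vals:
        scale.add(z < elems)
    seq = 32
    z = vals + 24
    log(seq)
    print(12)
    scale = log(seq)
    for z in seq:
        scale = scale + vals * vals
    return vals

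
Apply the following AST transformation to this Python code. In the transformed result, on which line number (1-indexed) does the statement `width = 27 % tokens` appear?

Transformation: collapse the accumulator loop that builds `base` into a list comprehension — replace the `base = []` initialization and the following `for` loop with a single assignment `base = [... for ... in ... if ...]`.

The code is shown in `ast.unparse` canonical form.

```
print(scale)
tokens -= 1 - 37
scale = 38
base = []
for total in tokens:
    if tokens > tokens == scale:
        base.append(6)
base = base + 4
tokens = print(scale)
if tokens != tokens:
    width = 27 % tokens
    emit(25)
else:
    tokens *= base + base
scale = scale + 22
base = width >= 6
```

8

Transformed code:
print(scale)
tokens -= 1 - 37
scale = 38
base = [6 for total in tokens if tokens > tokens == scale]
base = base + 4
tokens = print(scale)
if tokens != tokens:
    width = 27 % tokens
    emit(25)
else:
    tokens *= base + base
scale = scale + 22
base = width >= 6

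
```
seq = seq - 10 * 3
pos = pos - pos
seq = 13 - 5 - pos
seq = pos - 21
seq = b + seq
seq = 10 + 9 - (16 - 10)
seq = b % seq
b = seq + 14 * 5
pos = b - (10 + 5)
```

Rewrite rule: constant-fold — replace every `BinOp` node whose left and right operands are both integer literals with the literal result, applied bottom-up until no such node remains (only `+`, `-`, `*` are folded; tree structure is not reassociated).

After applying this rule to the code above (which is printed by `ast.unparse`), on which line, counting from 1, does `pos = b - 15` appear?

9

Transformed code:
seq = seq - 30
pos = pos - pos
seq = 8 - pos
seq = pos - 21
seq = b + seq
seq = 13
seq = b % seq
b = seq + 70
pos = b - 15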